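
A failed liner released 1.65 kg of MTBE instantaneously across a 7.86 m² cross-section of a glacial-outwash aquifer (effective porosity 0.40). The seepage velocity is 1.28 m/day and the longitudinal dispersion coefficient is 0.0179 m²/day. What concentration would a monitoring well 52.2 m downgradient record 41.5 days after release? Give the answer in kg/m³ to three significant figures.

0.129 kg/m³

For an instantaneous plane source, C(x,t) = M/(n_e·A·√(4πDt)) · exp(−(x−vt)²/(4Dt)), with n_e·A the pore (flow) area.
Plume center vt = 1.28 × 41.5 = 53.12 m, so the well at 52.2 m is 0.92 m upgradient of the peak.
√(4πDt) = 3.055 m, giving peak height M/(n_e·A·√(4πDt)) = 1.65/(0.40 × 7.86 × 3.055) = 0.1718 kg/m³.
(x−vt)²/(4Dt) = (-0.92)²/(4 × 0.0179 × 41.5) = 0.2848; exp(−0.2848) = 0.7522.
C = 0.1718 × 0.7522 = 0.129 kg/m³.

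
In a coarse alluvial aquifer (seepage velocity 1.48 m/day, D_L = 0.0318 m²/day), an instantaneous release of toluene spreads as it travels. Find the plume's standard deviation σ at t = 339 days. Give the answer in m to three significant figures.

Dispersive spreading gives a Gaussian with σ² = 2Dt; advection only shifts the center.
σ = √(2 × 0.0318 × 339) = 4.64 m.

4.64 m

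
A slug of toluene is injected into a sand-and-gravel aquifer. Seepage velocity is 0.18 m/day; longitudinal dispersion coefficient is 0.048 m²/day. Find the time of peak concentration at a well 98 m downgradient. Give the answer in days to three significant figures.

For the 1D instantaneous-source solution, setting ∂C/∂t = 0 at fixed x gives v²t² + 2Dt − x² = 0, so t = (√(D² + v²x²) − D)/v².
√(D² + v²x²) = √(0.048² + 0.18² × 98²) = 17.64; v² = 0.0324.
t = (17.64 − 0.048)/0.0324 = 543 days (vs. the pure-advection estimate x/v = 544 d).

543 days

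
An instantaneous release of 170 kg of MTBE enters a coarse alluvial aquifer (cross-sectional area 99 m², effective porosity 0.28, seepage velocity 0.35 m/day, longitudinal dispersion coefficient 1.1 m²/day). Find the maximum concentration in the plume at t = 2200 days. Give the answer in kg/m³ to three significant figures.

0.0352 kg/m³

The peak of an instantaneous 1D plume sits at x = vt; there the Gaussian factor is 1 and C_max = M/(n_e·A·√(4πDt)), where n_e·A is the pore area the mass is dissolved in.
√(4πDt) = √(4π × 1.1 × 2200) = 174.4 m, so C_max = 170/(0.28 × 99 × 174.4) = 0.0352 kg/m³.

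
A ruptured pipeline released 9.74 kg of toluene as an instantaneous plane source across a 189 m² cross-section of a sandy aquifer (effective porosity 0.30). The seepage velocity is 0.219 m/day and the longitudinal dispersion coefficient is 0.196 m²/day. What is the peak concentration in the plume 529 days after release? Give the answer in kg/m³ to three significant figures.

The peak of an instantaneous 1D plume sits at x = vt; there the Gaussian factor is 1 and C_max = M/(n_e·A·√(4πDt)), where n_e·A is the pore area the mass is dissolved in.
√(4πDt) = √(4π × 0.196 × 529) = 36.10 m, so C_max = 9.74/(0.30 × 189 × 36.10) = 0.00476 kg/m³.

0.00476 kg/m³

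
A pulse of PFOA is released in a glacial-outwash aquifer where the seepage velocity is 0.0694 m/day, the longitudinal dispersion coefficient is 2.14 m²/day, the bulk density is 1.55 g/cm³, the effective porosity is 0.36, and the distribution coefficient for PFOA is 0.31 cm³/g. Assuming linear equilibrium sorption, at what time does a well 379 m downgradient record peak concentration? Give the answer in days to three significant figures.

11800 days

Retardation factor R = 1 + ρ_b·K_d/n = 1 + 1.55 × 0.31/0.36 = 2.335.
Sorption retards both mechanisms: v_R = v/R = 0.02972 m/day, D_R = D/R = 0.9165 m²/day.
Peak time from v_R²t² + 2D_R t − x² = 0: t = (√(D_R² + v_R²x²) − D_R)/v_R².
√(D_R² + v_R²x²) = √(0.9165² + 0.02972² × 379²) = 11.30; v_R² = 0.0008833.
t = (11.30 − 0.9165)/0.0008833 = 11800 days.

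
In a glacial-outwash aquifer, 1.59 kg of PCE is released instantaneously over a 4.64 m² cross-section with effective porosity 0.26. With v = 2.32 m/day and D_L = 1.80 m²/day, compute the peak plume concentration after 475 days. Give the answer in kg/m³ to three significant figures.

The peak of an instantaneous 1D plume sits at x = vt; there the Gaussian factor is 1 and C_max = M/(n_e·A·√(4πDt)), where n_e·A is the pore area the mass is dissolved in.
√(4πDt) = √(4π × 1.80 × 475) = 103.7 m, so C_max = 1.59/(0.26 × 4.64 × 103.7) = 0.0127 kg/m³.

0.0127 kg/m³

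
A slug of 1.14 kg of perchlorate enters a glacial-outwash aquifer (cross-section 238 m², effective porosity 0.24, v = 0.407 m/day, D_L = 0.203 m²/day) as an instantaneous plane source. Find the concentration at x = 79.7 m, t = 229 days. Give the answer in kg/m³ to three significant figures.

0.000310 kg/m³

For an instantaneous plane source, C(x,t) = M/(n_e·A·√(4πDt)) · exp(−(x−vt)²/(4Dt)), with n_e·A the pore (flow) area.
Plume center vt = 0.407 × 229 = 93.203 m, so the well at 79.7 m is 13.503 m upgradient of the peak.
√(4πDt) = 24.17 m, giving peak height M/(n_e·A·√(4πDt)) = 1.14/(0.24 × 238 × 24.17) = 0.0008257 kg/m³.
(x−vt)²/(4Dt) = (-13.503)²/(4 × 0.203 × 229) = 0.9805; exp(−0.9805) = 0.3751.
C = 0.0008257 × 0.3751 = 0.000310 kg/m³.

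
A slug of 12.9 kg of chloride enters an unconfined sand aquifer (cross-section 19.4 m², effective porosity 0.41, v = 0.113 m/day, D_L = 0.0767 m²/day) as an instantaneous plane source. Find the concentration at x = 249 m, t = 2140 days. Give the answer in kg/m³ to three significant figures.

For an instantaneous plane source, C(x,t) = M/(n_e·A·√(4πDt)) · exp(−(x−vt)²/(4Dt)), with n_e·A the pore (flow) area.
Plume center vt = 0.113 × 2140 = 241.82 m, so the well at 249 m is 7.18 m downgradient of the peak.
√(4πDt) = 45.42 m, giving peak height M/(n_e·A·√(4πDt)) = 12.9/(0.41 × 19.4 × 45.42) = 0.03571 kg/m³.
(x−vt)²/(4Dt) = (7.18)²/(4 × 0.0767 × 2140) = 0.07852; exp(−0.07852) = 0.9245.
C = 0.03571 × 0.9245 = 0.0330 kg/m³.

0.0330 kg/m³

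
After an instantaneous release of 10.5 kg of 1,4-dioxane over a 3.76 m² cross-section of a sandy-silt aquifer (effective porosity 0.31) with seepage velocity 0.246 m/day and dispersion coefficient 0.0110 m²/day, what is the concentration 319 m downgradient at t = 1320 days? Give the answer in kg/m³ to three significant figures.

0.380 kg/m³

For an instantaneous plane source, C(x,t) = M/(n_e·A·√(4πDt)) · exp(−(x−vt)²/(4Dt)), with n_e·A the pore (flow) area.
Plume center vt = 0.246 × 1320 = 324.72 m, so the well at 319 m is 5.72 m upgradient of the peak.
√(4πDt) = 13.51 m, giving peak height M/(n_e·A·√(4πDt)) = 10.5/(0.31 × 3.76 × 13.51) = 0.6668 kg/m³.
(x−vt)²/(4Dt) = (-5.72)²/(4 × 0.0110 × 1320) = 0.5633; exp(−0.5633) = 0.5693.
C = 0.6668 × 0.5693 = 0.380 kg/m³.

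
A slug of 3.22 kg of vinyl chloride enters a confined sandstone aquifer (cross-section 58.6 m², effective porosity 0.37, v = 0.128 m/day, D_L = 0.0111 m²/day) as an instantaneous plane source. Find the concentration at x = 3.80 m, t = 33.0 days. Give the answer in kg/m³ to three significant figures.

For an instantaneous plane source, C(x,t) = M/(n_e·A·√(4πDt)) · exp(−(x−vt)²/(4Dt)), with n_e·A the pore (flow) area.
Plume center vt = 0.128 × 33.0 = 4.224 m, so the well at 3.80 m is 0.424 m upgradient of the peak.
√(4πDt) = 2.145 m, giving peak height M/(n_e·A·√(4πDt)) = 3.22/(0.37 × 58.6 × 2.145) = 0.06924 kg/m³.
(x−vt)²/(4Dt) = (-0.424)²/(4 × 0.0111 × 33.0) = 0.1227; exp(−0.1227) = 0.8845.
C = 0.06924 × 0.8845 = 0.0612 kg/m³.

0.0612 kg/m³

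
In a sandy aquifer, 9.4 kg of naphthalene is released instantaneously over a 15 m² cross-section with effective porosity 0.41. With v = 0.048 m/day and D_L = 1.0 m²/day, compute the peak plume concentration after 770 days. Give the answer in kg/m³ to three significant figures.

0.0155 kg/m³

The peak of an instantaneous 1D plume sits at x = vt; there the Gaussian factor is 1 and C_max = M/(n_e·A·√(4πDt)), where n_e·A is the pore area the mass is dissolved in.
√(4πDt) = √(4π × 1.0 × 770) = 98.37 m, so C_max = 9.4/(0.41 × 15 × 98.37) = 0.0155 kg/m³.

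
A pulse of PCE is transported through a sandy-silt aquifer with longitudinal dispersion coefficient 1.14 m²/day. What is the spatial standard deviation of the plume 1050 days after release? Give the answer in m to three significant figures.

48.9 m

Dispersive spreading gives a Gaussian with σ² = 2Dt; advection only shifts the center.
σ = √(2 × 1.14 × 1050) = 48.9 m.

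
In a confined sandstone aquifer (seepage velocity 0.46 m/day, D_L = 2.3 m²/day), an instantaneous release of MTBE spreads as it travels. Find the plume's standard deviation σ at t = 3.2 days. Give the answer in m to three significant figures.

3.84 m

Dispersive spreading gives a Gaussian with σ² = 2Dt; advection only shifts the center.
σ = √(2 × 2.3 × 3.2) = 3.84 m.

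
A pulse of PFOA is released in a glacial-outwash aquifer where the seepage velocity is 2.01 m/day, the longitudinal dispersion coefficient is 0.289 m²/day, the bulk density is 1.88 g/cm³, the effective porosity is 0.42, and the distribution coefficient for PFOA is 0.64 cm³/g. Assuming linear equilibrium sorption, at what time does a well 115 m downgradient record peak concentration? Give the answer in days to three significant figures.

221 days

Retardation factor R = 1 + ρ_b·K_d/n = 1 + 1.88 × 0.64/0.42 = 3.865.
Sorption retards both mechanisms: v_R = v/R = 0.5201 m/day, D_R = D/R = 0.07477 m²/day.
Peak time from v_R²t² + 2D_R t − x² = 0: t = (√(D_R² + v_R²x²) − D_R)/v_R².
√(D_R² + v_R²x²) = √(0.07477² + 0.5201² × 115²) = 59.81; v_R² = 0.2705.
t = (59.81 − 0.07477)/0.2705 = 221 days.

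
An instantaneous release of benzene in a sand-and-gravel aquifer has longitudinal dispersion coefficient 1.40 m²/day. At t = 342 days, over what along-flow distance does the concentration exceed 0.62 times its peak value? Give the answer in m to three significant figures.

60.5 m

The plume is Gaussian with σ = √(2Dt) = √(2 × 1.40 × 342) = 30.95 m.
C/C_peak = exp(−Δx²/(2σ²)) = 0.62 ⇒ Δx = σ·√(−2 ln 0.62) = 30.95 × 0.9778 = 30.26 m.
Width = 2Δx = 60.5 m.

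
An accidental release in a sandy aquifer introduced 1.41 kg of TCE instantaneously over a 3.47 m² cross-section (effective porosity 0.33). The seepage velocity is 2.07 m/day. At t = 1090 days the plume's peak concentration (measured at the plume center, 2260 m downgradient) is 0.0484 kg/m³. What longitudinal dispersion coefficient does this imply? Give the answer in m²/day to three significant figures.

0.0473 m²/day

At the plume center C_max = M/(n_e·A·√(4πDt)), so D = M²/(4πt·(n_e·A·C_max)²).
n_e·A·C_max = 0.33 × 3.47 × 0.0484 = 0.05542 kg/m.
D = 1.41²/(4π × 1090 × 0.05542²) = 0.0473 m²/day.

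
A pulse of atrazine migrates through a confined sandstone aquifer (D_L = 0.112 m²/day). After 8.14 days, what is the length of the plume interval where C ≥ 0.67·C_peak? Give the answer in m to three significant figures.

The plume is Gaussian with σ = √(2Dt) = √(2 × 0.112 × 8.14) = 1.350 m.
C/C_peak = exp(−Δx²/(2σ²)) = 0.67 ⇒ Δx = σ·√(−2 ln 0.67) = 1.350 × 0.8950 = 1.208 m.
Width = 2Δx = 2.42 m.

2.42 m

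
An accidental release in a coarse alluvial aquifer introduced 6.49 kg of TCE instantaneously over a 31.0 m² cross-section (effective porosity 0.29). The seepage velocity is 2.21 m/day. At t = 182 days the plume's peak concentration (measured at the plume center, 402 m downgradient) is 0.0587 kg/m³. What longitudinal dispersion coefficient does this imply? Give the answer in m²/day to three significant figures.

0.0661 m²/day

At the plume center C_max = M/(n_e·A·√(4πDt)), so D = M²/(4πt·(n_e·A·C_max)²).
n_e·A·C_max = 0.29 × 31.0 × 0.0587 = 0.5277 kg/m.
D = 6.49²/(4π × 182 × 0.5277²) = 0.0661 m²/day.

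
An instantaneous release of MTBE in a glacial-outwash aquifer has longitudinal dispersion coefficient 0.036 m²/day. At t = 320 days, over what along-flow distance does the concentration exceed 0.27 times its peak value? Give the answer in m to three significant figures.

The plume is Gaussian with σ = √(2Dt) = √(2 × 0.036 × 320) = 4.800 m.
C/C_peak = exp(−Δx²/(2σ²)) = 0.27 ⇒ Δx = σ·√(−2 ln 0.27) = 4.800 × 1.618 = 7.766 m.
Width = 2Δx = 15.5 m.

15.5 m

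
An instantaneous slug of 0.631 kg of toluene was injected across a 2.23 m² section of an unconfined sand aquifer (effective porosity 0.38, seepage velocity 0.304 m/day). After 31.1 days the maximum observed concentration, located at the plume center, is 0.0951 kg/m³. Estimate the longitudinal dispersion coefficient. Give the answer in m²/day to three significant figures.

At the plume center C_max = M/(n_e·A·√(4πDt)), so D = M²/(4πt·(n_e·A·C_max)²).
n_e·A·C_max = 0.38 × 2.23 × 0.0951 = 0.08059 kg/m.
D = 0.631²/(4π × 31.1 × 0.08059²) = 0.157 m²/day.

0.157 m²/day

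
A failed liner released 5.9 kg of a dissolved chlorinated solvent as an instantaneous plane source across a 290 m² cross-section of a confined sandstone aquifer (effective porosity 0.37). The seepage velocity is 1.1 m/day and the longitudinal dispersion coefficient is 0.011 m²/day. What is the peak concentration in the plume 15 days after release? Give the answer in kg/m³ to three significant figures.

The peak of an instantaneous 1D plume sits at x = vt; there the Gaussian factor is 1 and C_max = M/(n_e·A·√(4πDt)), where n_e·A is the pore area the mass is dissolved in.
√(4πDt) = √(4π × 0.011 × 15) = 1.440 m, so C_max = 5.9/(0.37 × 290 × 1.440) = 0.0382 kg/m³.

0.0382 kg/m³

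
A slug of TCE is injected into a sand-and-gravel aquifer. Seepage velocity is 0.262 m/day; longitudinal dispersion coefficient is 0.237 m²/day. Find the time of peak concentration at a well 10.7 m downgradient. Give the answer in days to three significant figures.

37.5 days

For the 1D instantaneous-source solution, setting ∂C/∂t = 0 at fixed x gives v²t² + 2Dt − x² = 0, so t = (√(D² + v²x²) − D)/v².
√(D² + v²x²) = √(0.237² + 0.262² × 10.7²) = 2.813; v² = 0.068644.
t = (2.813 − 0.237)/0.068644 = 37.5 days (vs. the pure-advection estimate x/v = 40.8 d).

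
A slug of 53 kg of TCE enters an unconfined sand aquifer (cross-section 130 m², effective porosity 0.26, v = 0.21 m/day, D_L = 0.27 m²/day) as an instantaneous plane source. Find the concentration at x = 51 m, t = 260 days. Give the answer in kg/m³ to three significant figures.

For an instantaneous plane source, C(x,t) = M/(n_e·A·√(4πDt)) · exp(−(x−vt)²/(4Dt)), with n_e·A the pore (flow) area.
Plume center vt = 0.21 × 260 = 54.6 m, so the well at 51 m is 3.6 m upgradient of the peak.
√(4πDt) = 29.70 m, giving peak height M/(n_e·A·√(4πDt)) = 53/(0.26 × 130 × 29.70) = 0.05280 kg/m³.
(x−vt)²/(4Dt) = (-3.6)²/(4 × 0.27 × 260) = 0.04615; exp(−0.04615) = 0.9549.
C = 0.05280 × 0.9549 = 0.0504 kg/m³.

0.0504 kg/m³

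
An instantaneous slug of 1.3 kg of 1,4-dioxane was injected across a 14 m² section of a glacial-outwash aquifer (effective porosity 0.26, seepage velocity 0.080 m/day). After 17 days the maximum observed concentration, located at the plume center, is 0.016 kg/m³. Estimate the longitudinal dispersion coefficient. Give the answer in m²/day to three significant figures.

2.33 m²/day

At the plume center C_max = M/(n_e·A·√(4πDt)), so D = M²/(4πt·(n_e·A·C_max)²).
n_e·A·C_max = 0.26 × 14 × 0.016 = 0.05824 kg/m.
D = 1.3²/(4π × 17 × 0.05824²) = 2.33 m²/day.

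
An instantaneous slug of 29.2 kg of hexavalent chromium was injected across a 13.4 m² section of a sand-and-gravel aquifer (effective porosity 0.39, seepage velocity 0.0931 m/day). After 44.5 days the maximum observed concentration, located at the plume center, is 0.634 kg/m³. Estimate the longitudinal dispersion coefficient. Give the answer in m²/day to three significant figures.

At the plume center C_max = M/(n_e·A·√(4πDt)), so D = M²/(4πt·(n_e·A·C_max)²).
n_e·A·C_max = 0.39 × 13.4 × 0.634 = 3.313 kg/m.
D = 29.2²/(4π × 44.5 × 3.313²) = 0.139 m²/day.

0.139 m²/day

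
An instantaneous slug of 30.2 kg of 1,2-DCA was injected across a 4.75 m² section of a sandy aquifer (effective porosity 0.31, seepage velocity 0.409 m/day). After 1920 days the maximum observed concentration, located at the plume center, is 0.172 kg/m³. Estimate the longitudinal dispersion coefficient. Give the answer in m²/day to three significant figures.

At the plume center C_max = M/(n_e·A·√(4πDt)), so D = M²/(4πt·(n_e·A·C_max)²).
n_e·A·C_max = 0.31 × 4.75 × 0.172 = 0.2533 kg/m.
D = 30.2²/(4π × 1920 × 0.2533²) = 0.589 m²/day.

0.589 m²/day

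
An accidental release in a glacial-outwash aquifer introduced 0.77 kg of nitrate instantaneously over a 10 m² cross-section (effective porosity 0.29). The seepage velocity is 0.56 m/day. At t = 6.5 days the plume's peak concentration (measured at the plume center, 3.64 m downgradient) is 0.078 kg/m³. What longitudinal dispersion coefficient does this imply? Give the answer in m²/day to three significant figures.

At the plume center C_max = M/(n_e·A·√(4πDt)), so D = M²/(4πt·(n_e·A·C_max)²).
n_e·A·C_max = 0.29 × 10 × 0.078 = 0.2262 kg/m.
D = 0.77²/(4π × 6.5 × 0.2262²) = 0.142 m²/day.

0.142 m²/day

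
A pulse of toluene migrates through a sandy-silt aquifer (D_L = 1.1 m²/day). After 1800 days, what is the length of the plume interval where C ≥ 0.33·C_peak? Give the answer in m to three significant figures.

The plume is Gaussian with σ = √(2Dt) = √(2 × 1.1 × 1800) = 62.93 m.
C/C_peak = exp(−Δx²/(2σ²)) = 0.33 ⇒ Δx = σ·√(−2 ln 0.33) = 62.93 × 1.489 = 93.70 m.
Width = 2Δx = 187 m.

187 m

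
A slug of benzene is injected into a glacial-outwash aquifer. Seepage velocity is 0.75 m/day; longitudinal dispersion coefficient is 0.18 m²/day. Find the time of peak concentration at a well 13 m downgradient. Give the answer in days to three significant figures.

For the 1D instantaneous-source solution, setting ∂C/∂t = 0 at fixed x gives v²t² + 2Dt − x² = 0, so t = (√(D² + v²x²) − D)/v².
√(D² + v²x²) = √(0.18² + 0.75² × 13²) = 9.752; v² = 0.5625.
t = (9.752 − 0.18)/0.5625 = 17.0 days (vs. the pure-advection estimate x/v = 17.3 d).

17.0 days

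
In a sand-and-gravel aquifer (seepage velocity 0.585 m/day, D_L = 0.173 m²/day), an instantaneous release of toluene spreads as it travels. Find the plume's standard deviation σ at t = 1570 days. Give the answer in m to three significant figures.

23.3 m

Dispersive spreading gives a Gaussian with σ² = 2Dt; advection only shifts the center.
σ = √(2 × 0.173 × 1570) = 23.3 m.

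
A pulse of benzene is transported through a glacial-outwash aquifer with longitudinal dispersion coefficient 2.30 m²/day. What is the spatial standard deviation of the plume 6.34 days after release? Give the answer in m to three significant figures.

Dispersive spreading gives a Gaussian with σ² = 2Dt; advection only shifts the center.
σ = √(2 × 2.30 × 6.34) = 5.40 m.

5.40 m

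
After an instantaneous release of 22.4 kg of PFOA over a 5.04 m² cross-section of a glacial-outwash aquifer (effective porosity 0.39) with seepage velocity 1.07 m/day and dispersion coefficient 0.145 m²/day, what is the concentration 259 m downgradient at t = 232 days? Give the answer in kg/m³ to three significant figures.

For an instantaneous plane source, C(x,t) = M/(n_e·A·√(4πDt)) · exp(−(x−vt)²/(4Dt)), with n_e·A the pore (flow) area.
Plume center vt = 1.07 × 232 = 248.24 m, so the well at 259 m is 10.76 m downgradient of the peak.
√(4πDt) = 20.56 m, giving peak height M/(n_e·A·√(4πDt)) = 22.4/(0.39 × 5.04 × 20.56) = 0.5543 kg/m³.
(x−vt)²/(4Dt) = (10.76)²/(4 × 0.145 × 232) = 0.8604; exp(−0.8604) = 0.4230.
C = 0.5543 × 0.4230 = 0.234 kg/m³.

0.234 kg/m³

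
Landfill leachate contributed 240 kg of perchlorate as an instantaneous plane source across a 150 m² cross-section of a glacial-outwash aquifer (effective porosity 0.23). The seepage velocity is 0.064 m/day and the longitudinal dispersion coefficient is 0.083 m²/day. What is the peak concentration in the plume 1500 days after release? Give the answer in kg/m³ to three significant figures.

0.176 kg/m³

The peak of an instantaneous 1D plume sits at x = vt; there the Gaussian factor is 1 and C_max = M/(n_e·A·√(4πDt)), where n_e·A is the pore area the mass is dissolved in.
√(4πDt) = √(4π × 0.083 × 1500) = 39.55 m, so C_max = 240/(0.23 × 150 × 39.55) = 0.176 kg/m³.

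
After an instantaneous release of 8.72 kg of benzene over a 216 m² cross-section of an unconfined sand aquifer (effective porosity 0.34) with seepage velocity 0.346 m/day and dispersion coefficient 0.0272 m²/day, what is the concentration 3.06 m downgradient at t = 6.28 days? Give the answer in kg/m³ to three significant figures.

For an instantaneous plane source, C(x,t) = M/(n_e·A·√(4πDt)) · exp(−(x−vt)²/(4Dt)), with n_e·A the pore (flow) area.
Plume center vt = 0.346 × 6.28 = 2.17288 m, so the well at 3.06 m is 0.88712 m downgradient of the peak.
√(4πDt) = 1.465 m, giving peak height M/(n_e·A·√(4πDt)) = 8.72/(0.34 × 216 × 1.465) = 0.08105 kg/m³.
(x−vt)²/(4Dt) = (0.88712)²/(4 × 0.0272 × 6.28) = 1.152; exp(−1.152) = 0.3160.
C = 0.08105 × 0.3160 = 0.0256 kg/m³.

0.0256 kg/m³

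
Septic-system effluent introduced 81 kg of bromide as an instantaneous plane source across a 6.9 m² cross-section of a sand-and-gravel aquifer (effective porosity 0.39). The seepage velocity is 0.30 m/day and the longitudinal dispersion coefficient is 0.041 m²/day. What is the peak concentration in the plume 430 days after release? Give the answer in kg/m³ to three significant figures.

The peak of an instantaneous 1D plume sits at x = vt; there the Gaussian factor is 1 and C_max = M/(n_e·A·√(4πDt)), where n_e·A is the pore area the mass is dissolved in.
√(4πDt) = √(4π × 0.041 × 430) = 14.88 m, so C_max = 81/(0.39 × 6.9 × 14.88) = 2.02 kg/m³.

2.02 kg/m³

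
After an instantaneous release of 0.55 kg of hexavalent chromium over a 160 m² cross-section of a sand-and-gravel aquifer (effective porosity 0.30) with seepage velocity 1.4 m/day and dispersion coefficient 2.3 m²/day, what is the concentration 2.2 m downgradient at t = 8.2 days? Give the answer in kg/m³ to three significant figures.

0.000238 kg/m³

For an instantaneous plane source, C(x,t) = M/(n_e·A·√(4πDt)) · exp(−(x−vt)²/(4Dt)), with n_e·A the pore (flow) area.
Plume center vt = 1.4 × 8.2 = 11.48 m, so the well at 2.2 m is 9.28 m upgradient of the peak.
√(4πDt) = 15.39 m, giving peak height M/(n_e·A·√(4πDt)) = 0.55/(0.30 × 160 × 15.39) = 0.0007445 kg/m³.
(x−vt)²/(4Dt) = (-9.28)²/(4 × 2.3 × 8.2) = 1.142; exp(−1.142) = 0.3192.
C = 0.0007445 × 0.3192 = 0.000238 kg/m³.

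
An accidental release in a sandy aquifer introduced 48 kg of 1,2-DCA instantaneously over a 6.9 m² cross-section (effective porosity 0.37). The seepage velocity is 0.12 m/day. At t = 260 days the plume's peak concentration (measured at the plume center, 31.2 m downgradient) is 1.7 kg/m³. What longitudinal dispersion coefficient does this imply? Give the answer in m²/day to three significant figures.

0.0374 m²/day

At the plume center C_max = M/(n_e·A·√(4πDt)), so D = M²/(4πt·(n_e·A·C_max)²).
n_e·A·C_max = 0.37 × 6.9 × 1.7 = 4.340 kg/m.
D = 48²/(4π × 260 × 4.340²) = 0.0374 m²/day.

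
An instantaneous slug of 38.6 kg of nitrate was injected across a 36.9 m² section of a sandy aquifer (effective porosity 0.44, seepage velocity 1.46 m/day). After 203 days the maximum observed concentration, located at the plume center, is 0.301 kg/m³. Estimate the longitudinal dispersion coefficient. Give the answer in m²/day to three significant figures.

At the plume center C_max = M/(n_e·A·√(4πDt)), so D = M²/(4πt·(n_e·A·C_max)²).
n_e·A·C_max = 0.44 × 36.9 × 0.301 = 4.887 kg/m.
D = 38.6²/(4π × 203 × 4.887²) = 0.0245 m²/day.

0.0245 m²/day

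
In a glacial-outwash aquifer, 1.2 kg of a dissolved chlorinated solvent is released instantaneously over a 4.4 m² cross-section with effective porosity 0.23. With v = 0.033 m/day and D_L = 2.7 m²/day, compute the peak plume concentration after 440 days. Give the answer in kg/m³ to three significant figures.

The peak of an instantaneous 1D plume sits at x = vt; there the Gaussian factor is 1 and C_max = M/(n_e·A·√(4πDt)), where n_e·A is the pore area the mass is dissolved in.
√(4πDt) = √(4π × 2.7 × 440) = 122.2 m, so C_max = 1.2/(0.23 × 4.4 × 122.2) = 0.00970 kg/m³.

0.00970 kg/m³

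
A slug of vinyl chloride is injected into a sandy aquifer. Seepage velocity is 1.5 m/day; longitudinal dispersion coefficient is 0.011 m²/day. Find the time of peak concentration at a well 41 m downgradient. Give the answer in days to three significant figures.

For the 1D instantaneous-source solution, setting ∂C/∂t = 0 at fixed x gives v²t² + 2Dt − x² = 0, so t = (√(D² + v²x²) − D)/v².
√(D² + v²x²) = √(0.011² + 1.5² × 41²) = 61.50; v² = 2.25.
t = (61.50 − 0.011)/2.25 = 27.3 days (vs. the pure-advection estimate x/v = 27.3 d).

27.3 days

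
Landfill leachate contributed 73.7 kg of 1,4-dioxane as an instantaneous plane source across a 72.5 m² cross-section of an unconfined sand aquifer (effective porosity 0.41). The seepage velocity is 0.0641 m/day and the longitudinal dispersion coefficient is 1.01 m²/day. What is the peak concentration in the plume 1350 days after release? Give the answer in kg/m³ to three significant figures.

0.0189 kg/m³

The peak of an instantaneous 1D plume sits at x = vt; there the Gaussian factor is 1 and C_max = M/(n_e·A·√(4πDt)), where n_e·A is the pore area the mass is dissolved in.
√(4πDt) = √(4π × 1.01 × 1350) = 130.9 m, so C_max = 73.7/(0.41 × 72.5 × 130.9) = 0.0189 kg/m³.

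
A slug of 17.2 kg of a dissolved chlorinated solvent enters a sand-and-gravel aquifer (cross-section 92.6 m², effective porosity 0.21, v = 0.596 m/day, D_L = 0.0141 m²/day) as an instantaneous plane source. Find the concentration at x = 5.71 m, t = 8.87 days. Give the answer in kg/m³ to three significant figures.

For an instantaneous plane source, C(x,t) = M/(n_e·A·√(4πDt)) · exp(−(x−vt)²/(4Dt)), with n_e·A the pore (flow) area.
Plume center vt = 0.596 × 8.87 = 5.28652 m, so the well at 5.71 m is 0.42348 m downgradient of the peak.
√(4πDt) = 1.254 m, giving peak height M/(n_e·A·√(4πDt)) = 17.2/(0.21 × 92.6 × 1.254) = 0.7053 kg/m³.
(x−vt)²/(4Dt) = (0.42348)²/(4 × 0.0141 × 8.87) = 0.3585; exp(−0.3585) = 0.6987.
C = 0.7053 × 0.6987 = 0.493 kg/m³.

0.493 kg/m³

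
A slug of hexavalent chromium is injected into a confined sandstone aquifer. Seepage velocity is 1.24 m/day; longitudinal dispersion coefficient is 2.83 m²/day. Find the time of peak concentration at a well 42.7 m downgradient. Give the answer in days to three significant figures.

For the 1D instantaneous-source solution, setting ∂C/∂t = 0 at fixed x gives v²t² + 2Dt − x² = 0, so t = (√(D² + v²x²) − D)/v².
√(D² + v²x²) = √(2.83² + 1.24² × 42.7²) = 53.02; v² = 1.5376.
t = (53.02 − 2.83)/1.5376 = 32.6 days (vs. the pure-advection estimate x/v = 34.4 d).

32.6 days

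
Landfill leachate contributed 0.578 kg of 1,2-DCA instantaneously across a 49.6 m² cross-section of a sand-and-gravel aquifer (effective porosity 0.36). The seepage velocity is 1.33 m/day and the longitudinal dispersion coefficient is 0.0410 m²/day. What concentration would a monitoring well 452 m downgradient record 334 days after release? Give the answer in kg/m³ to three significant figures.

0.000817 kg/m³

For an instantaneous plane source, C(x,t) = M/(n_e·A·√(4πDt)) · exp(−(x−vt)²/(4Dt)), with n_e·A the pore (flow) area.
Plume center vt = 1.33 × 334 = 444.22 m, so the well at 452 m is 7.78 m downgradient of the peak.
√(4πDt) = 13.12 m, giving peak height M/(n_e·A·√(4πDt)) = 0.578/(0.36 × 49.6 × 13.12) = 0.002467 kg/m³.
(x−vt)²/(4Dt) = (7.78)²/(4 × 0.0410 × 334) = 1.105; exp(−1.105) = 0.3312.
C = 0.002467 × 0.3312 = 0.000817 kg/m³.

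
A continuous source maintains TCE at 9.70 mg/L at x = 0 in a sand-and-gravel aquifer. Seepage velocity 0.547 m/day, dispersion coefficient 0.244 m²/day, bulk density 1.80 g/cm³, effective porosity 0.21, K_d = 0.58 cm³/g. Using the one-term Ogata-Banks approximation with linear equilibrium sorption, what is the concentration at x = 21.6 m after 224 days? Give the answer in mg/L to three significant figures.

Retardation factor R = 1 + ρ_b·K_d/n = 1 + 1.80 × 0.58/0.21 = 5.971.
Sorption retards both mechanisms: v_R = v/R = 0.09161 m/day, D_R = D/R = 0.04086 m²/day.
v_R·t = 0.09161 × 224 = 20.52064 m; 2√(D_R t) = 6.051 m; argument = (21.6 − 20.52064)/6.051 = 0.1784.
C = C₀ × ½·erfc(0.1784) = 9.70 × 0.4004 = 3.88 mg/L.

3.88 mg/L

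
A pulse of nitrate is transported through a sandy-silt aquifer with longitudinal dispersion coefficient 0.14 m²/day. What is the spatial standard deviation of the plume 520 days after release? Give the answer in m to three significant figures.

Dispersive spreading gives a Gaussian with σ² = 2Dt; advection only shifts the center.
σ = √(2 × 0.14 × 520) = 12.1 m.

12.1 m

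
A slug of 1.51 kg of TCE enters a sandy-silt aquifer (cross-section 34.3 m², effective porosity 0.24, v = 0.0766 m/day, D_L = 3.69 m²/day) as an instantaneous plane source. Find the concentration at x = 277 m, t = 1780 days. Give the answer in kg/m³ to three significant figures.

For an instantaneous plane source, C(x,t) = M/(n_e·A·√(4πDt)) · exp(−(x−vt)²/(4Dt)), with n_e·A the pore (flow) area.
Plume center vt = 0.0766 × 1780 = 136.348 m, so the well at 277 m is 140.652 m downgradient of the peak.
√(4πDt) = 287.3 m, giving peak height M/(n_e·A·√(4πDt)) = 1.51/(0.24 × 34.3 × 287.3) = 0.0006385 kg/m³.
(x−vt)²/(4Dt) = (140.652)²/(4 × 3.69 × 1780) = 0.7530; exp(−0.7530) = 0.4710.
C = 0.0006385 × 0.4710 = 0.000301 kg/m³.

0.000301 kg/m³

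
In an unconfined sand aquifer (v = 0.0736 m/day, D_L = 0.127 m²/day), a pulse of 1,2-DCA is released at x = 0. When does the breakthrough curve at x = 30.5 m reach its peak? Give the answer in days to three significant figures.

392 days

For the 1D instantaneous-source solution, setting ∂C/∂t = 0 at fixed x gives v²t² + 2Dt − x² = 0, so t = (√(D² + v²x²) − D)/v².
√(D² + v²x²) = √(0.127² + 0.0736² × 30.5²) = 2.248; v² = 0.00541696.
t = (2.248 − 0.127)/0.00541696 = 392 days (vs. the pure-advection estimate x/v = 414 d).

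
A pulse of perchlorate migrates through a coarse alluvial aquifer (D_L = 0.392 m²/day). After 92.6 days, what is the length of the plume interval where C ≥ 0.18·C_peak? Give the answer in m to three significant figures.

The plume is Gaussian with σ = √(2Dt) = √(2 × 0.392 × 92.6) = 8.520 m.
C/C_peak = exp(−Δx²/(2σ²)) = 0.18 ⇒ Δx = σ·√(−2 ln 0.18) = 8.520 × 1.852 = 15.78 m.
Width = 2Δx = 31.6 m.

31.6 m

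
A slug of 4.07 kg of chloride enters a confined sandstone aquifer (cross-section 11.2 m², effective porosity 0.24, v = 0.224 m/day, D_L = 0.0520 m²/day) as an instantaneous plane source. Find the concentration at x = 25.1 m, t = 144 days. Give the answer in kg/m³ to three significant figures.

0.0282 kg/m³

For an instantaneous plane source, C(x,t) = M/(n_e·A·√(4πDt)) · exp(−(x−vt)²/(4Dt)), with n_e·A the pore (flow) area.
Plume center vt = 0.224 × 144 = 32.256 m, so the well at 25.1 m is 7.156 m upgradient of the peak.
√(4πDt) = 9.700 m, giving peak height M/(n_e·A·√(4πDt)) = 4.07/(0.24 × 11.2 × 9.700) = 0.1561 kg/m³.
(x−vt)²/(4Dt) = (-7.156)²/(4 × 0.0520 × 144) = 1.710; exp(−1.710) = 0.1809.
C = 0.1561 × 0.1809 = 0.0282 kg/m³.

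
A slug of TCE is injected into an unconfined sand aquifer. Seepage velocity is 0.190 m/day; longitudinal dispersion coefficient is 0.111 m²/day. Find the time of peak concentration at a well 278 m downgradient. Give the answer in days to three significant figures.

1460 days

For the 1D instantaneous-source solution, setting ∂C/∂t = 0 at fixed x gives v²t² + 2Dt − x² = 0, so t = (√(D² + v²x²) − D)/v².
√(D² + v²x²) = √(0.111² + 0.190² × 278²) = 52.82; v² = 0.0361.
t = (52.82 − 0.111)/0.0361 = 1460 days (vs. the pure-advection estimate x/v = 1460 d).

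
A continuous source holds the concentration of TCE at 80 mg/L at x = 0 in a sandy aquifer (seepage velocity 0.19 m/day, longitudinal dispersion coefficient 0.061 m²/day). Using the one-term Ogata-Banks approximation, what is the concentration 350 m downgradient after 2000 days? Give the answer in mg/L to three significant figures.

77.8 mg/L

For a continuous step input, C/C₀ ≈ ½·erfc((x−vt)/(2√(Dt))).
vt = 0.19 × 2000 = 380 m and 2√(Dt) = 2√(0.061 × 2000) = 22.09 m.
Argument (x−vt)/(2√(Dt)) = (350 − 380)/22.09 = -1.358; ½·erfc(-1.358) = 0.9726.
C = 80 × 0.9726 = 77.8 mg/L.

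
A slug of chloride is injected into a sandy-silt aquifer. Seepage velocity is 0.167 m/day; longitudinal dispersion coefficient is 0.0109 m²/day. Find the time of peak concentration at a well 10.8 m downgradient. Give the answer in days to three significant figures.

For the 1D instantaneous-source solution, setting ∂C/∂t = 0 at fixed x gives v²t² + 2Dt − x² = 0, so t = (√(D² + v²x²) − D)/v².
√(D² + v²x²) = √(0.0109² + 0.167² × 10.8²) = 1.804; v² = 0.027889.
t = (1.804 − 0.0109)/0.027889 = 64.3 days (vs. the pure-advection estimate x/v = 64.7 d).

64.3 days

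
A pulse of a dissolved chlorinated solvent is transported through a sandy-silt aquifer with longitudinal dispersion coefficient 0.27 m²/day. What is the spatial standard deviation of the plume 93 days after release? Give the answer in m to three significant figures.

7.09 m

Dispersive spreading gives a Gaussian with σ² = 2Dt; advection only shifts the center.
σ = √(2 × 0.27 × 93) = 7.09 m.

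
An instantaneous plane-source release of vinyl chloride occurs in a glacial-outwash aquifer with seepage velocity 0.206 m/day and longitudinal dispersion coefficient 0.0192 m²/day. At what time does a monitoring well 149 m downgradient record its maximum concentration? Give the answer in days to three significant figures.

723 days

For the 1D instantaneous-source solution, setting ∂C/∂t = 0 at fixed x gives v²t² + 2Dt − x² = 0, so t = (√(D² + v²x²) − D)/v².
√(D² + v²x²) = √(0.0192² + 0.206² × 149²) = 30.69; v² = 0.042436.
t = (30.69 − 0.0192)/0.042436 = 723 days (vs. the pure-advection estimate x/v = 723 d).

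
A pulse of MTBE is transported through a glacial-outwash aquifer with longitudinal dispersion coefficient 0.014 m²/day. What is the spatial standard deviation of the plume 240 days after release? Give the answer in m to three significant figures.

2.59 m

Dispersive spreading gives a Gaussian with σ² = 2Dt; advection only shifts the center.
σ = √(2 × 0.014 × 240) = 2.59 m.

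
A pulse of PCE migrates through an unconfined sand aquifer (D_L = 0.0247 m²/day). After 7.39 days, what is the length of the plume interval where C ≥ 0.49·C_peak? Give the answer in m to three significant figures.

The plume is Gaussian with σ = √(2Dt) = √(2 × 0.0247 × 7.39) = 0.6042 m.
C/C_peak = exp(−Δx²/(2σ²)) = 0.49 ⇒ Δx = σ·√(−2 ln 0.49) = 0.6042 × 1.194 = 0.7214 m.
Width = 2Δx = 1.44 m.

1.44 m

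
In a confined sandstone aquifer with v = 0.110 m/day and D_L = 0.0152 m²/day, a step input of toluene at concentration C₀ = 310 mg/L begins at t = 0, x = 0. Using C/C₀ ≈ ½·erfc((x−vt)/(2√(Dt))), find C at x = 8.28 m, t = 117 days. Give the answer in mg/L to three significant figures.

For a continuous step input, C/C₀ ≈ ½·erfc((x−vt)/(2√(Dt))).
vt = 0.110 × 117 = 12.87 m and 2√(Dt) = 2√(0.0152 × 117) = 2.667 m.
Argument (x−vt)/(2√(Dt)) = (8.28 − 12.87)/2.667 = -1.721; ½·erfc(-1.721) = 0.9925.
C = 310 × 0.9925 = 308 mg/L.

308 mg/L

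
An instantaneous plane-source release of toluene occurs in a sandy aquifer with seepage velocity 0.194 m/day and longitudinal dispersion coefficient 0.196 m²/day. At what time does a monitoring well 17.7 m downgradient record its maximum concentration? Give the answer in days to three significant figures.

For the 1D instantaneous-source solution, setting ∂C/∂t = 0 at fixed x gives v²t² + 2Dt − x² = 0, so t = (√(D² + v²x²) − D)/v².
√(D² + v²x²) = √(0.196² + 0.194² × 17.7²) = 3.439; v² = 0.037636.
t = (3.439 − 0.196)/0.037636 = 86.2 days (vs. the pure-advection estimate x/v = 91.2 d).

86.2 days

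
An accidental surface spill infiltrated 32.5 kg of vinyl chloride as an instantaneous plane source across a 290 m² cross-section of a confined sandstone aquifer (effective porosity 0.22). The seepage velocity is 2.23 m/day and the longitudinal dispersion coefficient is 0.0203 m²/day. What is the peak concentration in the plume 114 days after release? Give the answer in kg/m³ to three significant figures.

The peak of an instantaneous 1D plume sits at x = vt; there the Gaussian factor is 1 and C_max = M/(n_e·A·√(4πDt)), where n_e·A is the pore area the mass is dissolved in.
√(4πDt) = √(4π × 0.0203 × 114) = 5.393 m, so C_max = 32.5/(0.22 × 290 × 5.393) = 0.0945 kg/m³.

0.0945 kg/m³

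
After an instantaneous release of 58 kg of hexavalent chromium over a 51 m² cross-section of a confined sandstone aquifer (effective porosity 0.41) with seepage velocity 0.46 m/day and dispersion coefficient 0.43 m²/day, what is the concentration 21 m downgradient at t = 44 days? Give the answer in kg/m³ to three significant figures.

For an instantaneous plane source, C(x,t) = M/(n_e·A·√(4πDt)) · exp(−(x−vt)²/(4Dt)), with n_e·A the pore (flow) area.
Plume center vt = 0.46 × 44 = 20.24 m, so the well at 21 m is 0.76 m downgradient of the peak.
√(4πDt) = 15.42 m, giving peak height M/(n_e·A·√(4πDt)) = 58/(0.41 × 51 × 15.42) = 0.1799 kg/m³.
(x−vt)²/(4Dt) = (0.76)²/(4 × 0.43 × 44) = 0.007632; exp(−0.007632) = 0.9924.
C = 0.1799 × 0.9924 = 0.179 kg/m³.

0.179 kg/m³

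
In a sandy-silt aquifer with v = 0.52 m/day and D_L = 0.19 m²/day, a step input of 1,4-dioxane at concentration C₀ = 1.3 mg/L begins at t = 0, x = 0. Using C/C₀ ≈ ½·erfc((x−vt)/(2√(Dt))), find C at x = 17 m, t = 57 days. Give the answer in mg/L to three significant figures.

For a continuous step input, C/C₀ ≈ ½·erfc((x−vt)/(2√(Dt))).
vt = 0.52 × 57 = 29.64 m and 2√(Dt) = 2√(0.19 × 57) = 6.582 m.
Argument (x−vt)/(2√(Dt)) = (17 − 29.64)/6.582 = -1.920; ½·erfc(-1.920) = 0.9967.
C = 1.3 × 0.9967 = 1.30 mg/L.

1.30 mg/L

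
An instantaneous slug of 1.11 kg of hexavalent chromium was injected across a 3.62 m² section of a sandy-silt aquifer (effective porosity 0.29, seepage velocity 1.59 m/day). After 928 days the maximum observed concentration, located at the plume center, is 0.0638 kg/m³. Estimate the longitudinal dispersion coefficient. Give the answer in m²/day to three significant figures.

0.0236 m²/day

At the plume center C_max = M/(n_e·A·√(4πDt)), so D = M²/(4πt·(n_e·A·C_max)²).
n_e·A·C_max = 0.29 × 3.62 × 0.0638 = 0.06698 kg/m.
D = 1.11²/(4π × 928 × 0.06698²) = 0.0236 m²/day.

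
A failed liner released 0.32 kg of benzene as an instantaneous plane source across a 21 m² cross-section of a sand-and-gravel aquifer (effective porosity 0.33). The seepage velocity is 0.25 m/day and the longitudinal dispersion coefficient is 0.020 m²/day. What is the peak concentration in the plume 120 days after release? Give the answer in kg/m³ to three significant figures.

The peak of an instantaneous 1D plume sits at x = vt; there the Gaussian factor is 1 and C_max = M/(n_e·A·√(4πDt)), where n_e·A is the pore area the mass is dissolved in.
√(4πDt) = √(4π × 0.020 × 120) = 5.492 m, so C_max = 0.32/(0.33 × 21 × 5.492) = 0.00841 kg/m³.

0.00841 kg/m³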